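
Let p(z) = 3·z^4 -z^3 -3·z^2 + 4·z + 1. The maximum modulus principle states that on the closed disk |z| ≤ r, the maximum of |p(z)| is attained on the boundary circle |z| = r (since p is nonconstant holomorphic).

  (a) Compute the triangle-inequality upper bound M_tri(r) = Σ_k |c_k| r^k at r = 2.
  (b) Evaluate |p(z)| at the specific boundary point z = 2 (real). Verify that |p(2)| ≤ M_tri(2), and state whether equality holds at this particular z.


Coefficients: c_0 = 1, c_1 = 4, c_2 = -3, c_3 = -1, c_4 = 3. Radius r = 2.
Part (a). Triangle bound: M_tri(r) = Σ_k |c_k| r^k
  = |1|·2^0 + |4|·2^1 + |-3|·2^2 + |-1|·2^3 + |3|·2^4
  = 1 + 8 + 12 + 8 + 48 = 77.
This bounds M(r) := max_{|z|=r} |p(z)| from above; equality holds iff all terms c_k z^k can be made to align in phase at a single z on |z|=r.
Part (b). At z = 2 (real, on the circle |z| = r):
  p(2) = (1)·2^0 + (4)·2^1 + (-3)·2^2 + (-1)·2^3 + (3)·2^4 = 37.
  |p(2)| = 37.
Check: |p(2)| = 37 ≤ 77 = M_tri(2). ✓ Equality does not hold at z = 2 (the coefficients have mixed signs, so the terms do not all align in phase there).

M_tri(2) = 77; |p(2)| = 37; equality at z=2: no.


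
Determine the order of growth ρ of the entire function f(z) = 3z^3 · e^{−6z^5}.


M(r) = max_{|z|=r} |3|·|z|^3·|e^{−6z^5}| = 3·r^3 · e^{6r^5} (the factors attain their maxima compatibly on |z|=r). Then log M(r) = log 3 + 3·log r + 6r^5, dominated by the last term, so log log M(r) ~ 5·log r. The polynomial factor 3z^3 contributes only a log r term and does not affect the order. ρ = 5.
Therefore ρ = 5.

Order ρ = 5.


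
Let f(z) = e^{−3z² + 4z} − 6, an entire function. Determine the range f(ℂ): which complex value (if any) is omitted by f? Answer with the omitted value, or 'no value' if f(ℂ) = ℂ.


Little Picard bounds the complement of f(ℂ) to at most one point.
The exponent g(z) = −3z² + 4z is a nonconstant polynomial, hence surjective onto ℂ. So e^{g(z)} takes every value in {e^w : w ∈ ℂ} = ℂ ∖ {0}. Adding -6 shifts the range to ℂ ∖ {-6}. f omits exactly -6.

Omitted value: -6.


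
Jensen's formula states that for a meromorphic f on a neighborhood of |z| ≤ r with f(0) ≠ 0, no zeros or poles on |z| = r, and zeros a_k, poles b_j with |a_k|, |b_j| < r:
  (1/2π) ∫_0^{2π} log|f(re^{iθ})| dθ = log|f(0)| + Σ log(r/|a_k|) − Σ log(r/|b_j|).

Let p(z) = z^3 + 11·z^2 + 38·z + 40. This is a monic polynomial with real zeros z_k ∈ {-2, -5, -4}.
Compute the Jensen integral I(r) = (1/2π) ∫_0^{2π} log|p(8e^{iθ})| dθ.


Zeros: -5, -4, -2; r = 8.
Inside |z| < r: -5, -4, -2. Outside (|z| ≥ r): ∅.
p(0) = 40, so log|p(0)| = log(40) = 3.6889.
Apply Jensen: I(r) = log|p(0)| + Σ_k log(r/|z_k|), summed over zeros inside |z| < r.
  log(r/|z_k|) for z_k = -2: log(8/2) = 1.3863
  log(r/|z_k|) for z_k = -5: log(8/5) = 0.4700
  log(r/|z_k|) for z_k = -4: log(8/4) = 0.6931
Sum over inside zeros: 2.5494.
I(r) = log|p(0)| + (inside sum) = 3.6889 + 2.5494 = 6.2383.
Closed form (all zeros inside, monic): I(r) = n·log(r) = 3·log(8) = 6.2383. ✓

I(r) ≈ 6.2383.


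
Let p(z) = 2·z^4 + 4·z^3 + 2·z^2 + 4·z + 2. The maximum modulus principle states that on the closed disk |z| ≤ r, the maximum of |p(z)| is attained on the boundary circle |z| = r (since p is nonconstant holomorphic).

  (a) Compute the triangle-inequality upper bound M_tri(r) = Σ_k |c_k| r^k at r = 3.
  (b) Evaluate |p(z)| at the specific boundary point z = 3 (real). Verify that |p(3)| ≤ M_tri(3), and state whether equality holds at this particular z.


Coefficients: c_0 = 2, c_1 = 4, c_2 = 2, c_3 = 4, c_4 = 2. Radius r = 3.
Part (a). Triangle bound: M_tri(r) = Σ_k |c_k| r^k
  = |2|·3^0 + |4|·3^1 + |2|·3^2 + |4|·3^3 + |2|·3^4
  = 2 + 12 + 18 + 108 + 162 = 302.
This bounds M(r) := max_{|z|=r} |p(z)| from above; equality holds iff all terms c_k z^k can be made to align in phase at a single z on |z|=r.
Part (b). At z = 3 (real, on the circle |z| = r):
  p(3) = (2)·3^0 + (4)·3^1 + (2)·3^2 + (4)·3^3 + (2)·3^4 = 302.
  |p(3)| = 302.
Since all nonzero coefficients share the same sign, |p(3)| = 302 = M_tri(3); the triangle bound is attained at z = 3, so in fact M(r) = 302.

M_tri(3) = 302; |p(3)| = 302; equality at z=3: yes.


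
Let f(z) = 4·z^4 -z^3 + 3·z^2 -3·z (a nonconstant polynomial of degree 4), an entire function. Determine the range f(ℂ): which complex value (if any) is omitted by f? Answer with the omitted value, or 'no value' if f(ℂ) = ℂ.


Little Picard bounds the complement of f(ℂ) to at most one point.
For every w ∈ ℂ, the equation p(z) − w = 0 is a nonconstant polynomial in z and hence has at least one root by the fundamental theorem of algebra. So p is surjective onto ℂ, omitting no value.

Omitted value: no value.


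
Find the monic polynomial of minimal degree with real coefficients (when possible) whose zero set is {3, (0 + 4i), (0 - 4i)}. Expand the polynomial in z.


The polynomial is p(z) = ∏_{α ∈ S} (z − α), where S = {3, (0 + 4i), (0 - 4i)}.
Expanding the product yields: p(z) = z^3 -3·z^2 + 16·z -48.
Note conjugate pairs combine to real quadratics: (z − (0+4i))(z − (0−4i)) = z² + 16.
The resulting polynomial has degree 3 and real coefficients as required.

p(z) = z^3 -3·z^2 + 16·z -48.


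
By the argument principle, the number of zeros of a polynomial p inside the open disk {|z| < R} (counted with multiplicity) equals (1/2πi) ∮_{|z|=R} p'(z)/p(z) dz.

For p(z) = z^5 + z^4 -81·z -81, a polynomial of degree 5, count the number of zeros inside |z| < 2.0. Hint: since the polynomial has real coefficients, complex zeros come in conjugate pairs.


The zeros of p are: -3, -1, (0 + 3i), (0 - 3i), 3.
Their magnitudes are: 3, 1, 3, 3, 3.
Zeros with |z| < R = 2.0: -1.
Count = 1.
By the argument principle, (1/2πi) ∮_{|z|=R} p'(z)/p(z) dz equals exactly this count.

Number of zeros inside |z| < 2.0: 1.


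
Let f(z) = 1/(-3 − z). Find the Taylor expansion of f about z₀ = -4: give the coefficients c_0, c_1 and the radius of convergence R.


Let w = z − z₀, so z = z₀ + w.
Then -3 − z = -3 − (z₀ + w) = (-3 − z₀) − w = 1 − w.
f(z) = 1/(1 − w) = (1/(1)) · 1/(1 − w/(1)) = Σ_{n≥0} w^n / (1)^(n+1).
So c_n = 1/(1)^(n+1):
  c_0 = 1/(1)^1 = 1.
  c_1 = 1/(1)^2 = 1.
The series is valid for |w/d| < 1, i.e. |z − z₀| < |d|.
Radius of convergence: R = |-3 − z₀| = |1| = 1 (distance from z₀ to the singularity z = -3).

c_0 = 1, c_1 = 1; R = 1.


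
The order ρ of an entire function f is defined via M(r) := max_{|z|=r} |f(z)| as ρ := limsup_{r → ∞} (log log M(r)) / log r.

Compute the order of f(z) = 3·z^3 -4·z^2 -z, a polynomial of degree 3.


|f(z)| ≤ Σ|c_k|·r^k = O(r^3) as r → ∞. Polynomial growth is O(e^{r^ε}) for every ε > 0 (since r^3/e^{r^ε} → 0), so ρ ≤ ε for all ε > 0, i.e. ρ = 0. Every nonconstant polynomial has order 0.
Therefore ρ = 0.

Order ρ = 0.


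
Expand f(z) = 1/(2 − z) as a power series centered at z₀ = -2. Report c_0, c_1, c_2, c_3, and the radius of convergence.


Let w = z − z₀, so z = z₀ + w.
Then 2 − z = 2 − (z₀ + w) = (2 − z₀) − w = 4 − w.
f(z) = 1/(4 − w) = (1/(4)) · 1/(1 − w/(4)) = Σ_{n≥0} w^n / (4)^(n+1).
So c_n = 1/(4)^(n+1):
  c_0 = 1/(4)^1 = 1/4.
  c_1 = 1/(4)^2 = 1/16.
  c_2 = 1/(4)^3 = 1/64.
  c_3 = 1/(4)^4 = 1/256.
The series is valid for |w/d| < 1, i.e. |z − z₀| < |d|.
Radius of convergence: R = |2 − z₀| = |4| = 4 (distance from z₀ to the singularity z = 2).

c_0 = 1/4, c_1 = 1/16, c_2 = 1/64, c_3 = 1/256; R = 4.


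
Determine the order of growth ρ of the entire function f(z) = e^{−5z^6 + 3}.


|e^{−5z^6 + 3}| = e^{Re(-5·z^6) + 3} ≤ e^{5|z|^6 + 3} = e^{5r^6 + 3} on |z| = r, so ρ ≤ 6. Choosing z on |z|=r so that -5·z^6 is real positive (always possible by picking arg z appropriately) gives |f(z)| = e^{5r^6 + 3}, matching the bound. The additive constant 3 does not affect log log M(r) ~ 6·log r. Hence ρ = 6.
Therefore ρ = 6.

Order ρ = 6.


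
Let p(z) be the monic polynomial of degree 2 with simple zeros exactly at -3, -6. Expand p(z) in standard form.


The polynomial is p(z) = ∏_{α ∈ S} (z − α), where S = {-3, -6}.
Expanding the product yields: p(z) = z^2 + 9·z + 18.
The resulting polynomial has degree 2 and real coefficients as required.

p(z) = z^2 + 9·z + 18.


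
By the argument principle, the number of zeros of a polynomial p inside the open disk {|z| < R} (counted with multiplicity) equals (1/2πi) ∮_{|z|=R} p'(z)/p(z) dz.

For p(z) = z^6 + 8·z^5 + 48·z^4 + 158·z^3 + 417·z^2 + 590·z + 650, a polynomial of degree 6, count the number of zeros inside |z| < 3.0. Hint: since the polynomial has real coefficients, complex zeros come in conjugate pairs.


The zeros of p are: (-1 + 3i), (-1 - 3i), (-2 + 3i), (-2 - 3i), (-1 + 2i), (-1 - 2i).
Their magnitudes are: 3.162, 3.162, 3.606, 3.606, 2.236, 2.236.
Zeros with |z| < R = 3.0: (-1 + 2i), (-1 - 2i).
Count = 2.
By the argument principle, (1/2πi) ∮_{|z|=R} p'(z)/p(z) dz equals exactly this count.

Number of zeros inside |z| < 3.0: 2.


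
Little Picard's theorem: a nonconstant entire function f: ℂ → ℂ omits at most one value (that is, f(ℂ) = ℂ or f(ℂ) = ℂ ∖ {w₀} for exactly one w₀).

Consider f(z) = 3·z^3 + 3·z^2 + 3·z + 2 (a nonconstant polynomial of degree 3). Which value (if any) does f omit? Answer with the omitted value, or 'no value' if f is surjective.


Little Picard bounds the complement of f(ℂ) to at most one point.
For every w ∈ ℂ, the equation p(z) − w = 0 is a nonconstant polynomial in z and hence has at least one root by the fundamental theorem of algebra. So p is surjective onto ℂ, omitting no value.

Omitted value: no value.


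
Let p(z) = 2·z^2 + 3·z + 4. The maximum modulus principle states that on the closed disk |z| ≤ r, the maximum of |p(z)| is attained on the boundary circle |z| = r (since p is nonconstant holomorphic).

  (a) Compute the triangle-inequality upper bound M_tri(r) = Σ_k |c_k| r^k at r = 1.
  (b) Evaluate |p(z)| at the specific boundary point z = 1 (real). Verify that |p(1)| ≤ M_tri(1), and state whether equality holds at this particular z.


Coefficients: c_0 = 4, c_1 = 3, c_2 = 2. Radius r = 1.
Part (a). Triangle bound: M_tri(r) = Σ_k |c_k| r^k
  = |4|·1^0 + |3|·1^1 + |2|·1^2
  = 4 + 3 + 2 = 9.
This bounds M(r) := max_{|z|=r} |p(z)| from above; equality holds iff all terms c_k z^k can be made to align in phase at a single z on |z|=r.
Part (b). At z = 1 (real, on the circle |z| = r):
  p(1) = (4)·1^0 + (3)·1^1 + (2)·1^2 = 9.
  |p(1)| = 9.
Since all nonzero coefficients share the same sign, |p(1)| = 9 = M_tri(1); the triangle bound is attained at z = 1, so in fact M(r) = 9.

M_tri(1) = 9; |p(1)| = 9; equality at z=1: yes.


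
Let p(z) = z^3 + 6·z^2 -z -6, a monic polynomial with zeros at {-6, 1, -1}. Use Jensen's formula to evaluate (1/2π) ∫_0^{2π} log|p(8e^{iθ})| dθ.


Zeros: -6, -1, 1; r = 8.
Inside |z| < r: -6, -1, 1. Outside (|z| ≥ r): ∅.
p(0) = -6, so log|p(0)| = log(6) = 1.7918.
Apply Jensen: I(r) = log|p(0)| + Σ_k log(r/|z_k|), summed over zeros inside |z| < r.
  log(r/|z_k|) for z_k = -6: log(8/6) = 0.2877
  log(r/|z_k|) for z_k = 1: log(8/1) = 2.0794
  log(r/|z_k|) for z_k = -1: log(8/1) = 2.0794
Sum over inside zeros: 4.4466.
I(r) = log|p(0)| + (inside sum) = 1.7918 + 4.4466 = 6.2383.
Closed form (all zeros inside, monic): I(r) = n·log(r) = 3·log(8) = 6.2383. ✓

I(r) ≈ 6.2383.


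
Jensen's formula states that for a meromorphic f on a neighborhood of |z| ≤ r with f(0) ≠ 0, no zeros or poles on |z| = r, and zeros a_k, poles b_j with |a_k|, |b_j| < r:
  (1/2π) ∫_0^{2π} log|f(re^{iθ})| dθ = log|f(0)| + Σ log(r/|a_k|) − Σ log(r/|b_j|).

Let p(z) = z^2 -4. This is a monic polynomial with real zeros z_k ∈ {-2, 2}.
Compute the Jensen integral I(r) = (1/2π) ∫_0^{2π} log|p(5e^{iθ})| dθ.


Zeros: -2, 2; r = 5.
Inside |z| < r: -2, 2. Outside (|z| ≥ r): ∅.
p(0) = -4, so log|p(0)| = log(4) = 1.3863.
Apply Jensen: I(r) = log|p(0)| + Σ_k log(r/|z_k|), summed over zeros inside |z| < r.
  log(r/|z_k|) for z_k = -2: log(5/2) = 0.9163
  log(r/|z_k|) for z_k = 2: log(5/2) = 0.9163
Sum over inside zeros: 1.8326.
I(r) = log|p(0)| + (inside sum) = 1.3863 + 1.8326 = 3.2189.
Closed form (all zeros inside, monic): I(r) = n·log(r) = 2·log(5) = 3.2189. ✓

I(r) ≈ 3.2189.


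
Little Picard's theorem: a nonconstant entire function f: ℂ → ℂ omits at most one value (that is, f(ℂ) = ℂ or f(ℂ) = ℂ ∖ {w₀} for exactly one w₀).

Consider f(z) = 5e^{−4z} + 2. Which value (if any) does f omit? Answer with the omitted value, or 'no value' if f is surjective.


Little Picard bounds the complement of f(ℂ) to at most one point.
e^{−4z} is never zero on ℂ, so 5·e^{−4z} takes every value in ℂ ∖ {0}. Adding 2 shifts the range to ℂ ∖ {2}. Thus f omits exactly the value 2.

Omitted value: 2.


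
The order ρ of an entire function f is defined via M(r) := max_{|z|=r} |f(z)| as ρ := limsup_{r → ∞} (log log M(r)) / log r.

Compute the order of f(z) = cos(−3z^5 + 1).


Write cos(w) = (e^{iw} ± e^{−iw})/(2 or 2i), so |cos(w)| ≤ e^{|w|}. With w = −3z^5 + 1, |w| ≤ 3r^5 + 1 on |z|=r, giving M(r) ≤ e^{3r^5 + 1} and ρ ≤ 5. For the lower bound, choose z on |z|=r with -3z^5 purely imaginary of modulus 3r^5; then |cos(−3z^5 + 1)| grows like e^{3r^5}/2, so ρ ≥ 5. Hence ρ = 5.
Therefore ρ = 5.

Order ρ = 5.


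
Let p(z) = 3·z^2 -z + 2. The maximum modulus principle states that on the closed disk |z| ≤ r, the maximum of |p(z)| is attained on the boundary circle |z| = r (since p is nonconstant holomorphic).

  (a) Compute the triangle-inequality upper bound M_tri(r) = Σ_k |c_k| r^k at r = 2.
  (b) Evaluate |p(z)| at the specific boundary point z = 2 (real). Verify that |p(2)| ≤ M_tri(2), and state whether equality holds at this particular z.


Coefficients: c_0 = 2, c_1 = -1, c_2 = 3. Radius r = 2.
Part (a). Triangle bound: M_tri(r) = Σ_k |c_k| r^k
  = |2|·2^0 + |-1|·2^1 + |3|·2^2
  = 2 + 2 + 12 = 16.
This bounds M(r) := max_{|z|=r} |p(z)| from above; equality holds iff all terms c_k z^k can be made to align in phase at a single z on |z|=r.
Part (b). At z = 2 (real, on the circle |z| = r):
  p(2) = (2)·2^0 + (-1)·2^1 + (3)·2^2 = 12.
  |p(2)| = 12.
Check: |p(2)| = 12 ≤ 16 = M_tri(2). ✓ Equality does not hold at z = 2 (the coefficients have mixed signs, so the terms do not all align in phase there).

M_tri(2) = 16; |p(2)| = 12; equality at z=2: no.


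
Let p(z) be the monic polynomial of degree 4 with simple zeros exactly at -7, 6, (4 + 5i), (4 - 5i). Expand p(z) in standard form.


The polynomial is p(z) = ∏_{α ∈ S} (z − α), where S = {-7, 6, (4 + 5i), (4 - 5i)}.
Expanding the product yields: p(z) = z^4 -7·z^3 -9·z^2 + 377·z -1722.
Note conjugate pairs combine to real quadratics: (z − (4+5i))(z − (4−5i)) = z² − 8z + 41.
The resulting polynomial has degree 4 and real coefficients as required.

p(z) = z^4 -7·z^3 -9·z^2 + 377·z -1722.


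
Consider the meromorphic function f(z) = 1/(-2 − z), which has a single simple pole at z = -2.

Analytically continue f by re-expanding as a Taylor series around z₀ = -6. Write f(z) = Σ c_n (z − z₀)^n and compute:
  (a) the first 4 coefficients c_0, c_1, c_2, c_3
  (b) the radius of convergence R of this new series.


Let w = z − z₀, so z = z₀ + w.
Then -2 − z = -2 − (z₀ + w) = (-2 − z₀) − w = 4 − w.
f(z) = 1/(4 − w) = (1/(4)) · 1/(1 − w/(4)) = Σ_{n≥0} w^n / (4)^(n+1).
So c_n = 1/(4)^(n+1):
  c_0 = 1/(4)^1 = 1/4.
  c_1 = 1/(4)^2 = 1/16.
  c_2 = 1/(4)^3 = 1/64.
  c_3 = 1/(4)^4 = 1/256.
The series is valid for |w/d| < 1, i.e. |z − z₀| < |d|.
Radius of convergence: R = |-2 − z₀| = |4| = 4 (distance from z₀ to the singularity z = -2).

c_0 = 1/4, c_1 = 1/16, c_2 = 1/64, c_3 = 1/256; R = 4.


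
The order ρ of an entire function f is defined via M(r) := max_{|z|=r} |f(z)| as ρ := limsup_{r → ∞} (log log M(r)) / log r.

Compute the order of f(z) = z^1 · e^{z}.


M(r) = max_{|z|=r} |1|·|z|^1·|e^{z}| = 1·r^1 · e^{1r^1} (the factors attain their maxima compatibly on |z|=r). Then log M(r) = log 1 + 1·log r + 1r^1, dominated by the last term, so log log M(r) ~ 1·log r. The polynomial factor 1z^1 contributes only a log r term and does not affect the order. ρ = 1.
Therefore ρ = 1.

Order ρ = 1.


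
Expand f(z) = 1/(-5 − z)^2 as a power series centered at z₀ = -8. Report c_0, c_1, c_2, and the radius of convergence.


Let w = z − z₀, so z = z₀ + w.
Then -5 − z = -5 − (z₀ + w) = (-5 − z₀) − w = 3 − w.
f(z) = 1/(3 − w)^2 = (1/(3)^2) · (1 − w/(3))^{−2}.
By the binomial series (1−u)^{−2} = Σ_{n≥0} C(n+1, 1) u^n for |u|<1, with u = w/(3):
  c_n = C(n+1, 1) / (3)^(n+2).
  c_0 = 1/(3)^2 = 1/9.
  c_1 = 2/(3)^3 = 2/27.
  c_2 = 3/(3)^4 = 1/27.
The series is valid for |w/d| < 1, i.e. |z − z₀| < |d|.
Radius of convergence: R = |-5 − z₀| = |3| = 3 (distance from z₀ to the singularity z = -5).

c_0 = 1/9, c_1 = 2/27, c_2 = 1/27; R = 3.


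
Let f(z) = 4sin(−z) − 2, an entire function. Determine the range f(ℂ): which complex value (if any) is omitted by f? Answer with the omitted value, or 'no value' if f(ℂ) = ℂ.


Little Picard bounds the complement of f(ℂ) to at most one point.
sin is entire and surjective onto ℂ: for every w ∈ ℂ, sin(ζ) = w has a solution ζ ∈ ℂ (e.g., via the complex inverse arcsin). With ζ = −z this gives z = ζ/(-1). Then 4·sin(−z) takes every value in 4·ℂ = ℂ, and adding -2 is a bijection of ℂ. So f is surjective and omits no value. (Note: only on the real line is sin bounded by [−1, 1].)

Omitted value: no value.


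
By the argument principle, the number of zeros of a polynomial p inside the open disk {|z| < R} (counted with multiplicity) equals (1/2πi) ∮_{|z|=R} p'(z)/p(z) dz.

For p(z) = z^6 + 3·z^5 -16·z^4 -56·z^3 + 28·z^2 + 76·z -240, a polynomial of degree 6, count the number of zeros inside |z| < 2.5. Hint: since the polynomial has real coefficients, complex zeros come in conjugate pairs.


The zeros of p are: 4, (1 + 1i), (1 - 1i), (-3 + 1i), (-3 - 1i), -3.
Their magnitudes are: 4, 1.414, 1.414, 3.162, 3.162, 3.
Zeros with |z| < R = 2.5: (1 + 1i), (1 - 1i).
Count = 2.
By the argument principle, (1/2πi) ∮_{|z|=R} p'(z)/p(z) dz equals exactly this count.

Number of zeros inside |z| < 2.5: 2.


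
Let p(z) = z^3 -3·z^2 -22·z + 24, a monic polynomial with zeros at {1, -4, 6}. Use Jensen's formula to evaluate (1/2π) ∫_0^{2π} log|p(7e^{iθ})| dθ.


Zeros: -4, 1, 6; r = 7.
Inside |z| < r: -4, 1, 6. Outside (|z| ≥ r): ∅.
p(0) = 24, so log|p(0)| = log(24) = 3.1781.
Apply Jensen: I(r) = log|p(0)| + Σ_k log(r/|z_k|), summed over zeros inside |z| < r.
  log(r/|z_k|) for z_k = 1: log(7/1) = 1.9459
  log(r/|z_k|) for z_k = -4: log(7/4) = 0.5596
  log(r/|z_k|) for z_k = 6: log(7/6) = 0.1542
Sum over inside zeros: 2.6597.
I(r) = log|p(0)| + (inside sum) = 3.1781 + 2.6597 = 5.8377.
Closed form (all zeros inside, monic): I(r) = n·log(r) = 3·log(7) = 5.8377. ✓

I(r) ≈ 5.8377.


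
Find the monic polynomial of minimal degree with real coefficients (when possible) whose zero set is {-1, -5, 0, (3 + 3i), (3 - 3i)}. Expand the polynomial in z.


The polynomial is p(z) = ∏_{α ∈ S} (z − α), where S = {-1, -5, 0, (3 + 3i), (3 - 3i)}.
Expanding the product yields: p(z) = z^5 -13·z^3 + 78·z^2 + 90·z.
Note conjugate pairs combine to real quadratics: (z − (3+3i))(z − (3−3i)) = z² − 6z + 18.
The resulting polynomial has degree 5 and real coefficients as required.

p(z) = z^5 -13·z^3 + 78·z^2 + 90·z.


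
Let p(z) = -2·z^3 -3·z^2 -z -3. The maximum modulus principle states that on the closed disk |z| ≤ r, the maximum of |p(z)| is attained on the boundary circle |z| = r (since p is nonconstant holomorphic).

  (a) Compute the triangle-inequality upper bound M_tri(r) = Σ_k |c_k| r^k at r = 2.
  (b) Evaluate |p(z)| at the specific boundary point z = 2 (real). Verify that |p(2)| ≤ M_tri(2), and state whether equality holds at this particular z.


Coefficients: c_0 = -3, c_1 = -1, c_2 = -3, c_3 = -2. Radius r = 2.
Part (a). Triangle bound: M_tri(r) = Σ_k |c_k| r^k
  = |-3|·2^0 + |-1|·2^1 + |-3|·2^2 + |-2|·2^3
  = 3 + 2 + 12 + 16 = 33.
This bounds M(r) := max_{|z|=r} |p(z)| from above; equality holds iff all terms c_k z^k can be made to align in phase at a single z on |z|=r.
Part (b). At z = 2 (real, on the circle |z| = r):
  p(2) = (-3)·2^0 + (-1)·2^1 + (-3)·2^2 + (-2)·2^3 = -33.
  |p(2)| = 33.
Since all nonzero coefficients share the same sign, |p(2)| = 33 = M_tri(2); the triangle bound is attained at z = 2, so in fact M(r) = 33.

M_tri(2) = 33; |p(2)| = 33; equality at z=2: yes.


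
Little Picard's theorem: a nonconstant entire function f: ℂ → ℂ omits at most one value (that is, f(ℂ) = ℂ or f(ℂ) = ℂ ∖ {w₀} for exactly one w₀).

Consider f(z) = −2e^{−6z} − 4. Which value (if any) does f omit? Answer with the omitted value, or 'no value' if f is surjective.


Little Picard bounds the complement of f(ℂ) to at most one point.
e^{−6z} is never zero on ℂ, so -2·e^{−6z} takes every value in ℂ ∖ {0}. Adding -4 shifts the range to ℂ ∖ {-4}. Thus f omits exactly the value -4.

Omitted value: -4.


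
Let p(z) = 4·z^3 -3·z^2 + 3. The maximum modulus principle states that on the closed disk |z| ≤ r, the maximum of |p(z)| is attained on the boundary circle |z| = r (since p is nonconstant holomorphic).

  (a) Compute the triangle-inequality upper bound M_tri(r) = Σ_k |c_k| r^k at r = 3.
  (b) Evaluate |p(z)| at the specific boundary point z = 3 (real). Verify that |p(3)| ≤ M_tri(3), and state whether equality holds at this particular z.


Coefficients: c_0 = 3, c_1 = 0, c_2 = -3, c_3 = 4. Radius r = 3.
Part (a). Triangle bound: M_tri(r) = Σ_k |c_k| r^k
  = |3|·3^0 + |0|·3^1 + |-3|·3^2 + |4|·3^3
  = 3 + 0 + 27 + 108 = 138.
This bounds M(r) := max_{|z|=r} |p(z)| from above; equality holds iff all terms c_k z^k can be made to align in phase at a single z on |z|=r.
Part (b). At z = 3 (real, on the circle |z| = r):
  p(3) = (3)·3^0 + (0)·3^1 + (-3)·3^2 + (4)·3^3 = 84.
  |p(3)| = 84.
Check: |p(3)| = 84 ≤ 138 = M_tri(3). ✓ Equality does not hold at z = 3 (the coefficients have mixed signs, so the terms do not all align in phase there).

M_tri(3) = 138; |p(3)| = 84; equality at z=3: no.


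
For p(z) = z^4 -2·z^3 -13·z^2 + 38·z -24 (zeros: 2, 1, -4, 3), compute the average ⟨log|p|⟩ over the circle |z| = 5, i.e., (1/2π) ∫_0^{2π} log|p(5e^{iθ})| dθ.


Zeros: -4, 1, 2, 3; r = 5.
Inside |z| < r: -4, 1, 2, 3. Outside (|z| ≥ r): ∅.
p(0) = -24, so log|p(0)| = log(24) = 3.1781.
Apply Jensen: I(r) = log|p(0)| + Σ_k log(r/|z_k|), summed over zeros inside |z| < r.
  log(r/|z_k|) for z_k = 2: log(5/2) = 0.9163
  log(r/|z_k|) for z_k = 1: log(5/1) = 1.6094
  log(r/|z_k|) for z_k = -4: log(5/4) = 0.2231
  log(r/|z_k|) for z_k = 3: log(5/3) = 0.5108
Sum over inside zeros: 3.2597.
I(r) = log|p(0)| + (inside sum) = 3.1781 + 3.2597 = 6.4378.
Closed form (all zeros inside, monic): I(r) = n·log(r) = 4·log(5) = 6.4378. ✓

I(r) ≈ 6.4378.


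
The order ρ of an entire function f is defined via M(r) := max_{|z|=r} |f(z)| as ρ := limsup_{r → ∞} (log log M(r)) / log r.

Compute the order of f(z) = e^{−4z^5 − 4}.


|e^{−4z^5 − 4}| = e^{Re(-4·z^5) + -4} ≤ e^{4|z|^5 + -4} = e^{4r^5 + -4} on |z| = r, so ρ ≤ 5. Choosing z on |z|=r so that -4·z^5 is real positive (always possible by picking arg z appropriately) gives |f(z)| = e^{4r^5 + -4}, matching the bound. The additive constant -4 does not affect log log M(r) ~ 5·log r. Hence ρ = 5.
Therefore ρ = 5.

Order ρ = 5.


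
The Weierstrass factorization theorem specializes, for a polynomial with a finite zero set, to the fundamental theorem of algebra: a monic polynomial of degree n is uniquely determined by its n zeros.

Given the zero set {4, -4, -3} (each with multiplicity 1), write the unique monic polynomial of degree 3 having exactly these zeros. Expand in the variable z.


The polynomial is p(z) = ∏_{α ∈ S} (z − α), where S = {4, -4, -3}.
Expanding the product yields: p(z) = z^3 + 3·z^2 -16·z -48.
The resulting polynomial has degree 3 and real coefficients as required.

p(z) = z^3 + 3·z^2 -16·z -48.


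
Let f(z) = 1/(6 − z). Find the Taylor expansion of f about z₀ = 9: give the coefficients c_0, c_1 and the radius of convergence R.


Let w = z − z₀, so z = z₀ + w.
Then 6 − z = 6 − (z₀ + w) = (6 − z₀) − w = -3 − w.
f(z) = 1/(-3 − w) = (1/(-3)) · 1/(1 − w/(-3)) = Σ_{n≥0} w^n / (-3)^(n+1).
So c_n = 1/(-3)^(n+1):
  c_0 = 1/(-3)^1 = -1/3.
  c_1 = 1/(-3)^2 = 1/9.
The series is valid for |w/d| < 1, i.e. |z − z₀| < |d|.
Radius of convergence: R = |6 − z₀| = |-3| = 3 (distance from z₀ to the singularity z = 6).

c_0 = -1/3, c_1 = 1/9; R = 3.


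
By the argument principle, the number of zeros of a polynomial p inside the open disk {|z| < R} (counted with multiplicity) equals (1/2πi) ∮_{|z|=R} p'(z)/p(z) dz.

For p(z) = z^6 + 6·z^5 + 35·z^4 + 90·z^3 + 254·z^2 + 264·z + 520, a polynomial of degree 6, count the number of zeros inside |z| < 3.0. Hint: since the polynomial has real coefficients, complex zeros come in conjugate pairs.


The zeros of p are: (-2 + 3i), (-2 - 3i), (0 + 2i), (0 - 2i), (-1 + 3i), (-1 - 3i).
Their magnitudes are: 3.606, 3.606, 2, 2, 3.162, 3.162.
Zeros with |z| < R = 3.0: (0 + 2i), (0 - 2i).
Count = 2.
By the argument principle, (1/2πi) ∮_{|z|=R} p'(z)/p(z) dz equals exactly this count.

Number of zeros inside |z| < 3.0: 2.


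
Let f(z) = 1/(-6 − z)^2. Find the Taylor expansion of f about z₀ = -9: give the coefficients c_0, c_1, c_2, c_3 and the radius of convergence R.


Let w = z − z₀, so z = z₀ + w.
Then -6 − z = -6 − (z₀ + w) = (-6 − z₀) − w = 3 − w.
f(z) = 1/(3 − w)^2 = (1/(3)^2) · (1 − w/(3))^{−2}.
By the binomial series (1−u)^{−2} = Σ_{n≥0} C(n+1, 1) u^n for |u|<1, with u = w/(3):
  c_n = C(n+1, 1) / (3)^(n+2).
  c_0 = 1/(3)^2 = 1/9.
  c_1 = 2/(3)^3 = 2/27.
  c_2 = 3/(3)^4 = 1/27.
  c_3 = 4/(3)^5 = 4/243.
The series is valid for |w/d| < 1, i.e. |z − z₀| < |d|.
Radius of convergence: R = |-6 − z₀| = |3| = 3 (distance from z₀ to the singularity z = -6).

c_0 = 1/9, c_1 = 2/27, c_2 = 1/27, c_3 = 4/243; R = 3.


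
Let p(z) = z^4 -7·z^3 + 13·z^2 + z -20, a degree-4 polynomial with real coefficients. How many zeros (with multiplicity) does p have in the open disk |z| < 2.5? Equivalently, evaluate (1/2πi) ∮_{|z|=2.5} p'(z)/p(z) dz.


The zeros of p are: 4, -1, (2 + 1i), (2 - 1i).
Their magnitudes are: 4, 1, 2.236, 2.236.
Zeros with |z| < R = 2.5: -1, (2 + 1i), (2 - 1i).
Count = 3.
By the argument principle, (1/2πi) ∮_{|z|=R} p'(z)/p(z) dz equals exactly this count.

Number of zeros inside |z| < 2.5: 3.


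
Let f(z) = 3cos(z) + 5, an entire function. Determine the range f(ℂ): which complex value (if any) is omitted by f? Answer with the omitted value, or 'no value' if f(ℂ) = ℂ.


Little Picard bounds the complement of f(ℂ) to at most one point.
cos is entire and surjective onto ℂ: for every w ∈ ℂ, cos(ζ) = w has a solution ζ ∈ ℂ (e.g., via the complex inverse arccos). With ζ = z this gives z = ζ/(1). Then 3·cos(z) takes every value in 3·ℂ = ℂ, and adding 5 is a bijection of ℂ. So f is surjective and omits no value. (Note: only on the real line is cos bounded by [−1, 1].)

Omitted value: no value.


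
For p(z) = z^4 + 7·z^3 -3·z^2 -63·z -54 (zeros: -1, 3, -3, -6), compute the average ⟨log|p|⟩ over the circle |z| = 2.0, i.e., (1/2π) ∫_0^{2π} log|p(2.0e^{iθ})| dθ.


Zeros: -6, -3, -1, 3; r = 2.0.
Inside |z| < r: -1. Outside (|z| ≥ r): -6, -3, 3.
p(0) = -54, so log|p(0)| = log(54) = 3.9890.
Apply Jensen: I(r) = log|p(0)| + Σ_k log(r/|z_k|), summed over zeros inside |z| < r.
  log(r/|z_k|) for z_k = -1: log(2.0/1) = 0.6931
  Outside zeros (-6, -3, 3) contribute nothing to the Jensen sum.
Sum over inside zeros: 0.6931.
I(r) = log|p(0)| + (inside sum) = 3.9890 + 0.6931 = 4.6821.
Note: since some zeros are outside |z| ≤ r, the simplified n·log(r) form does NOT apply — only the inside zeros contribute.

I(r) ≈ 4.6821.


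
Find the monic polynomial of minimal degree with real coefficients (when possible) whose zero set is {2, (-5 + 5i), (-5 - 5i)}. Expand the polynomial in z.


The polynomial is p(z) = ∏_{α ∈ S} (z − α), where S = {2, (-5 + 5i), (-5 - 5i)}.
Expanding the product yields: p(z) = z^3 + 8·z^2 + 30·z -100.
Note conjugate pairs combine to real quadratics: (z − (-5+5i))(z − (-5−5i)) = z² + 10z + 50.
The resulting polynomial has degree 3 and real coefficients as required.

p(z) = z^3 + 8·z^2 + 30·z -100.


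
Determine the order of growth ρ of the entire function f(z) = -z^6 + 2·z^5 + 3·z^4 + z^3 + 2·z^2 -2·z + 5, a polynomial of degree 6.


|f(z)| ≤ Σ|c_k|·r^k = O(r^6) as r → ∞. Polynomial growth is O(e^{r^ε}) for every ε > 0 (since r^6/e^{r^ε} → 0), so ρ ≤ ε for all ε > 0, i.e. ρ = 0. Every nonconstant polynomial has order 0.
Therefore ρ = 0.

Order ρ = 0.


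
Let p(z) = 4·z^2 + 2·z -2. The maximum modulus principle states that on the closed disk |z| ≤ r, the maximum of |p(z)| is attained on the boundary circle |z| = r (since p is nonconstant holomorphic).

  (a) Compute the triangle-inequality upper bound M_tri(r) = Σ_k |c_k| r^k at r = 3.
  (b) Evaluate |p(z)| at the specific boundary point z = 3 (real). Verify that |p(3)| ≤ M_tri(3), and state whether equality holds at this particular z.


Coefficients: c_0 = -2, c_1 = 2, c_2 = 4. Radius r = 3.
Part (a). Triangle bound: M_tri(r) = Σ_k |c_k| r^k
  = |-2|·3^0 + |2|·3^1 + |4|·3^2
  = 2 + 6 + 36 = 44.
This bounds M(r) := max_{|z|=r} |p(z)| from above; equality holds iff all terms c_k z^k can be made to align in phase at a single z on |z|=r.
Part (b). At z = 3 (real, on the circle |z| = r):
  p(3) = (-2)·3^0 + (2)·3^1 + (4)·3^2 = 40.
  |p(3)| = 40.
Check: |p(3)| = 40 ≤ 44 = M_tri(3). ✓ Equality does not hold at z = 3 (the coefficients have mixed signs, so the terms do not all align in phase there).

M_tri(3) = 44; |p(3)| = 40; equality at z=3: no.


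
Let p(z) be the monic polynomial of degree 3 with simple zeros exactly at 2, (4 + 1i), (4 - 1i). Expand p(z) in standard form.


The polynomial is p(z) = ∏_{α ∈ S} (z − α), where S = {2, (4 + 1i), (4 - 1i)}.
Expanding the product yields: p(z) = z^3 -10·z^2 + 33·z -34.
Note conjugate pairs combine to real quadratics: (z − (4+1i))(z − (4−1i)) = z² − 8z + 17.
The resulting polynomial has degree 3 and real coefficients as required.

p(z) = z^3 -10·z^2 + 33·z -34.


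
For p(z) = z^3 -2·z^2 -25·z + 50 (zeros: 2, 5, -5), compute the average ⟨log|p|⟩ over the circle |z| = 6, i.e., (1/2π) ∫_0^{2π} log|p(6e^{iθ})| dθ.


Zeros: -5, 2, 5; r = 6.
Inside |z| < r: -5, 2, 5. Outside (|z| ≥ r): ∅.
p(0) = 50, so log|p(0)| = log(50) = 3.9120.
Apply Jensen: I(r) = log|p(0)| + Σ_k log(r/|z_k|), summed over zeros inside |z| < r.
  log(r/|z_k|) for z_k = 2: log(6/2) = 1.0986
  log(r/|z_k|) for z_k = 5: log(6/5) = 0.1823
  log(r/|z_k|) for z_k = -5: log(6/5) = 0.1823
Sum over inside zeros: 1.4633.
I(r) = log|p(0)| + (inside sum) = 3.9120 + 1.4633 = 5.3753.
Closed form (all zeros inside, monic): I(r) = n·log(r) = 3·log(6) = 5.3753. ✓

I(r) ≈ 5.3753.


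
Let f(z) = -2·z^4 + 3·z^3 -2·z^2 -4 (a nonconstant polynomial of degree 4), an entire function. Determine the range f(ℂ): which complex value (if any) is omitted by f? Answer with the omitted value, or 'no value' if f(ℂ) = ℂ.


Little Picard bounds the complement of f(ℂ) to at most one point.
For every w ∈ ℂ, the equation p(z) − w = 0 is a nonconstant polynomial in z and hence has at least one root by the fundamental theorem of algebra. So p is surjective onto ℂ, omitting no value.

Omitted value: no value.


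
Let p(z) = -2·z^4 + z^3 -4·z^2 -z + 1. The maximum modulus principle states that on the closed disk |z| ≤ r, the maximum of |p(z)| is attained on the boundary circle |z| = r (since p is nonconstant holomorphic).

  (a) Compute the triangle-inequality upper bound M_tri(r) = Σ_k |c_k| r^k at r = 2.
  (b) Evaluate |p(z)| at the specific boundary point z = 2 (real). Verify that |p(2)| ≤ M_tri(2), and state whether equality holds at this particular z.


Coefficients: c_0 = 1, c_1 = -1, c_2 = -4, c_3 = 1, c_4 = -2. Radius r = 2.
Part (a). Triangle bound: M_tri(r) = Σ_k |c_k| r^k
  = |1|·2^0 + |-1|·2^1 + |-4|·2^2 + |1|·2^3 + |-2|·2^4
  = 1 + 2 + 16 + 8 + 32 = 59.
This bounds M(r) := max_{|z|=r} |p(z)| from above; equality holds iff all terms c_k z^k can be made to align in phase at a single z on |z|=r.
Part (b). At z = 2 (real, on the circle |z| = r):
  p(2) = (1)·2^0 + (-1)·2^1 + (-4)·2^2 + (1)·2^3 + (-2)·2^4 = -41.
  |p(2)| = 41.
Check: |p(2)| = 41 ≤ 59 = M_tri(2). ✓ Equality does not hold at z = 2 (the coefficients have mixed signs, so the terms do not all align in phase there).

M_tri(2) = 59; |p(2)| = 41; equality at z=2: no.


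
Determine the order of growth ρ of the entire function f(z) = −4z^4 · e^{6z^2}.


M(r) = max_{|z|=r} |-4|·|z|^4·|e^{6z^2}| = 4·r^4 · e^{6r^2} (the factors attain their maxima compatibly on |z|=r). Then log M(r) = log 4 + 4·log r + 6r^2, dominated by the last term, so log log M(r) ~ 2·log r. The polynomial factor -4z^4 contributes only a log r term and does not affect the order. ρ = 2.
Therefore ρ = 2.

Order ρ = 2.


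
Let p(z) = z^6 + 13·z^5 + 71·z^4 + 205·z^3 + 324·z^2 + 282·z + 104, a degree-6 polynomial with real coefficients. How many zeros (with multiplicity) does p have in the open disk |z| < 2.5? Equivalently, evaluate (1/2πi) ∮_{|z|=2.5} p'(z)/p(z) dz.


The zeros of p are: (-1 + 1i), (-1 - 1i), -4, (-3 + 2i), (-3 - 2i), -1.
Their magnitudes are: 1.414, 1.414, 4, 3.606, 3.606, 1.
Zeros with |z| < R = 2.5: (-1 + 1i), (-1 - 1i), -1.
Count = 3.
By the argument principle, (1/2πi) ∮_{|z|=R} p'(z)/p(z) dz equals exactly this count.

Number of zeros inside |z| < 2.5: 3.


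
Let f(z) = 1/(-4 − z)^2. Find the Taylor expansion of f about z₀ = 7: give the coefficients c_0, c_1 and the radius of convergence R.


Let w = z − z₀, so z = z₀ + w.
Then -4 − z = -4 − (z₀ + w) = (-4 − z₀) − w = -11 − w.
f(z) = 1/(-11 − w)^2 = (1/(-11)^2) · (1 − w/(-11))^{−2}.
By the binomial series (1−u)^{−2} = Σ_{n≥0} C(n+1, 1) u^n for |u|<1, with u = w/(-11):
  c_n = C(n+1, 1) / (-11)^(n+2).
  c_0 = 1/(-11)^2 = 1/121.
  c_1 = 2/(-11)^3 = -2/1331.
The series is valid for |w/d| < 1, i.e. |z − z₀| < |d|.
Radius of convergence: R = |-4 − z₀| = |-11| = 11 (distance from z₀ to the singularity z = -4).

c_0 = 1/121, c_1 = -2/1331; R = 11.


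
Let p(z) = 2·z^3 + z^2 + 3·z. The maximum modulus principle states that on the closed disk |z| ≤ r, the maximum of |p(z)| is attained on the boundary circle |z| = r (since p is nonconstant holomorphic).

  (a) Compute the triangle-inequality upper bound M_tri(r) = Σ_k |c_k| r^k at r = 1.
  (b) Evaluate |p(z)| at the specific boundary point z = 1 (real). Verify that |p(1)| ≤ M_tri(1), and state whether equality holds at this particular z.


Coefficients: c_0 = 0, c_1 = 3, c_2 = 1, c_3 = 2. Radius r = 1.
Part (a). Triangle bound: M_tri(r) = Σ_k |c_k| r^k
  = |0|·1^0 + |3|·1^1 + |1|·1^2 + |2|·1^3
  = 0 + 3 + 1 + 2 = 6.
This bounds M(r) := max_{|z|=r} |p(z)| from above; equality holds iff all terms c_k z^k can be made to align in phase at a single z on |z|=r.
Part (b). At z = 1 (real, on the circle |z| = r):
  p(1) = (0)·1^0 + (3)·1^1 + (1)·1^2 + (2)·1^3 = 6.
  |p(1)| = 6.
Since all nonzero coefficients share the same sign, |p(1)| = 6 = M_tri(1); the triangle bound is attained at z = 1, so in fact M(r) = 6.

M_tri(1) = 6; |p(1)| = 6; equality at z=1: yes.


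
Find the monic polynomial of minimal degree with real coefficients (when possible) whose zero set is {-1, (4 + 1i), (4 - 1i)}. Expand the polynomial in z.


The polynomial is p(z) = ∏_{α ∈ S} (z − α), where S = {-1, (4 + 1i), (4 - 1i)}.
Expanding the product yields: p(z) = z^3 -7·z^2 + 9·z + 17.
Note conjugate pairs combine to real quadratics: (z − (4+1i))(z − (4−1i)) = z² − 8z + 17.
The resulting polynomial has degree 3 and real coefficients as required.

p(z) = z^3 -7·z^2 + 9·z + 17.


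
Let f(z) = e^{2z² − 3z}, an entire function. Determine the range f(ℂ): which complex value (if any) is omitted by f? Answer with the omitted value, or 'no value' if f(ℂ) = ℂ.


Little Picard bounds the complement of f(ℂ) to at most one point.
The exponent g(z) = 2z² − 3z is a nonconstant polynomial, hence surjective onto ℂ. So e^{g(z)} takes every value in {e^w : w ∈ ℂ} = ℂ ∖ {0}. Adding 0 shifts the range to ℂ ∖ {0}. f omits exactly 0.

Omitted value: 0.


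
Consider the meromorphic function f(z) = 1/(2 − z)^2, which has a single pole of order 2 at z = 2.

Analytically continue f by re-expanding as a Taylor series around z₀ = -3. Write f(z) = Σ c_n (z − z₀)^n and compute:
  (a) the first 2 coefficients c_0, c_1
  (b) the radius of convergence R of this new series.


Let w = z − z₀, so z = z₀ + w.
Then 2 − z = 2 − (z₀ + w) = (2 − z₀) − w = 5 − w.
f(z) = 1/(5 − w)^2 = (1/(5)^2) · (1 − w/(5))^{−2}.
By the binomial series (1−u)^{−2} = Σ_{n≥0} C(n+1, 1) u^n for |u|<1, with u = w/(5):
  c_n = C(n+1, 1) / (5)^(n+2).
  c_0 = 1/(5)^2 = 1/25.
  c_1 = 2/(5)^3 = 2/125.
The series is valid for |w/d| < 1, i.e. |z − z₀| < |d|.
Radius of convergence: R = |2 − z₀| = |5| = 5 (distance from z₀ to the singularity z = 2).

c_0 = 1/25, c_1 = 2/125; R = 5.


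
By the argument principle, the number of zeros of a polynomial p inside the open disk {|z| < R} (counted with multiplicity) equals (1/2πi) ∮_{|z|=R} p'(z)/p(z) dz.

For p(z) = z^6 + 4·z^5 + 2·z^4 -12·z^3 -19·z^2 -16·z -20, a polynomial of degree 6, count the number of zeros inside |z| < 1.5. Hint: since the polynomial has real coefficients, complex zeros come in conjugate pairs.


The zeros of p are: 2, (-2 + 1i), (-2 - 1i), (0 + 1i), (0 - 1i), -2.
Their magnitudes are: 2, 2.236, 2.236, 1, 1, 2.
Zeros with |z| < R = 1.5: (0 + 1i), (0 - 1i).
Count = 2.
By the argument principle, (1/2πi) ∮_{|z|=R} p'(z)/p(z) dz equals exactly this count.

Number of zeros inside |z| < 1.5: 2.


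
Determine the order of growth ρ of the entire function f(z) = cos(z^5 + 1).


Write cos(w) = (e^{iw} ± e^{−iw})/(2 or 2i), so |cos(w)| ≤ e^{|w|}. With w = z^5 + 1, |w| ≤ 1r^5 + 1 on |z|=r, giving M(r) ≤ e^{1r^5 + 1} and ρ ≤ 5. For the lower bound, choose z on |z|=r with 1z^5 purely imaginary of modulus 1r^5; then |cos(z^5 + 1)| grows like e^{1r^5}/2, so ρ ≥ 5. Hence ρ = 5.
Therefore ρ = 5.

Order ρ = 5.


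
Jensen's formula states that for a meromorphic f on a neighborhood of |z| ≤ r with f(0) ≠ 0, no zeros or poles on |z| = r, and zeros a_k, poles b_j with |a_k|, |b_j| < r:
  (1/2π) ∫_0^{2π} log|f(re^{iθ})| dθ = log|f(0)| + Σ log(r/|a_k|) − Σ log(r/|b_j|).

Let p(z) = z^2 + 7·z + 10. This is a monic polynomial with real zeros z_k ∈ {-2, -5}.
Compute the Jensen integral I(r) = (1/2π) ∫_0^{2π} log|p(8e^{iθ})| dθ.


Zeros: -5, -2; r = 8.
Inside |z| < r: -5, -2. Outside (|z| ≥ r): ∅.
p(0) = 10, so log|p(0)| = log(10) = 2.3026.
Apply Jensen: I(r) = log|p(0)| + Σ_k log(r/|z_k|), summed over zeros inside |z| < r.
  log(r/|z_k|) for z_k = -2: log(8/2) = 1.3863
  log(r/|z_k|) for z_k = -5: log(8/5) = 0.4700
Sum over inside zeros: 1.8563.
I(r) = log|p(0)| + (inside sum) = 2.3026 + 1.8563 = 4.1589.
Closed form (all zeros inside, monic): I(r) = n·log(r) = 2·log(8) = 4.1589. ✓

I(r) ≈ 4.1589.


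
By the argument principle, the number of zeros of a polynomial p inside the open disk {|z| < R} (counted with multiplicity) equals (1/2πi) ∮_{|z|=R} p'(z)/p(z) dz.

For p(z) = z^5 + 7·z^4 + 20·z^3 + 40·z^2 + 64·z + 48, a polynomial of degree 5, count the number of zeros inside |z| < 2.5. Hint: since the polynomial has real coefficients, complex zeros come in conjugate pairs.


The zeros of p are: -2, (0 + 2i), (0 - 2i), -2, -3.
Their magnitudes are: 2, 2, 2, 2, 3.
Zeros with |z| < R = 2.5: -2, (0 + 2i), (0 - 2i), -2.
Count = 4.
By the argument principle, (1/2πi) ∮_{|z|=R} p'(z)/p(z) dz equals exactly this count.

Number of zeros inside |z| < 2.5: 4.
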